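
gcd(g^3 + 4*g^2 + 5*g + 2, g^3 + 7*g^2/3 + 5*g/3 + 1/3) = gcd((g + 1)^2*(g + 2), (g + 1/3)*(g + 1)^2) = g^2 + 2*g + 1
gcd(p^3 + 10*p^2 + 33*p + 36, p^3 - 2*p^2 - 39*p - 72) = p^2 + 6*p + 9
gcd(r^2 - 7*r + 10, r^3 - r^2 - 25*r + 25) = r - 5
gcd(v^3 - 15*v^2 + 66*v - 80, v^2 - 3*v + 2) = v - 2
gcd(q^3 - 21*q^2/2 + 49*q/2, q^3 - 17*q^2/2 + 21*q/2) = q^2 - 7*q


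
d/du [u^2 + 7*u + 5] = 2*u + 7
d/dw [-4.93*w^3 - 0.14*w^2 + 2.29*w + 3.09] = -14.79*w^2 - 0.28*w + 2.29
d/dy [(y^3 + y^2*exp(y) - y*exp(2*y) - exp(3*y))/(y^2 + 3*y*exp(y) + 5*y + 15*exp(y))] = ((y^2 + 3*y*exp(y) + 5*y + 15*exp(y))*(y^2*exp(y) + 3*y^2 - 2*y*exp(2*y) + 2*y*exp(y) - 3*exp(3*y) - exp(2*y)) - (y^3 + y^2*exp(y) - y*exp(2*y) - exp(3*y))*(3*y*exp(y) + 2*y + 18*exp(y) + 5))/(y^2 + 3*y*exp(y) + 5*y + 15*exp(y))^2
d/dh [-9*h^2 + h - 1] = 1 - 18*h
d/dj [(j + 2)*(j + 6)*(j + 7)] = 3*j^2 + 30*j + 68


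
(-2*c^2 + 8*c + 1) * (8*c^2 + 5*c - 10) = -16*c^4 + 54*c^3 + 68*c^2 - 75*c - 10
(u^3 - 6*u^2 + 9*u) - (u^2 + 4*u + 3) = u^3 - 7*u^2 + 5*u - 3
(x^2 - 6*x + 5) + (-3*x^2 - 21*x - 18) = -2*x^2 - 27*x - 13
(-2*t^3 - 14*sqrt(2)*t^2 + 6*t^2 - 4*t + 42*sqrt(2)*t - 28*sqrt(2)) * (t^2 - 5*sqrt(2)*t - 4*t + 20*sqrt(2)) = -2*t^5 - 4*sqrt(2)*t^4 + 14*t^4 + 28*sqrt(2)*t^3 + 112*t^3 - 964*t^2 - 56*sqrt(2)*t^2 + 32*sqrt(2)*t + 1960*t - 1120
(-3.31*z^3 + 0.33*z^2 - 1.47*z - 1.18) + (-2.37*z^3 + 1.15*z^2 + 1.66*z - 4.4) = -5.68*z^3 + 1.48*z^2 + 0.19*z - 5.58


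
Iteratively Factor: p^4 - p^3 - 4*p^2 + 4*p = (p + 2)*(p^3 - 3*p^2 + 2*p) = (p - 2)*(p + 2)*(p^2 - p) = p*(p - 2)*(p + 2)*(p - 1)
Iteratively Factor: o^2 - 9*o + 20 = (o - 4)*(o - 5)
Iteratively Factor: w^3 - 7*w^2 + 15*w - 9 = (w - 3)*(w^2 - 4*w + 3) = (w - 3)*(w - 1)*(w - 3)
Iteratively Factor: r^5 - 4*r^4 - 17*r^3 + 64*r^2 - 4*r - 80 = (r + 1)*(r^4 - 5*r^3 - 12*r^2 + 76*r - 80) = (r - 2)*(r + 1)*(r^3 - 3*r^2 - 18*r + 40) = (r - 2)*(r + 1)*(r + 4)*(r^2 - 7*r + 10) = (r - 5)*(r - 2)*(r + 1)*(r + 4)*(r - 2)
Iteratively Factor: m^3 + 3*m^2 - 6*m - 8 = (m + 1)*(m^2 + 2*m - 8) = (m + 1)*(m + 4)*(m - 2)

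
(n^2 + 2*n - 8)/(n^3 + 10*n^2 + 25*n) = (n^2 + 2*n - 8)/(n*(n^2 + 10*n + 25))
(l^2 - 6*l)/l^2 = (l - 6)/l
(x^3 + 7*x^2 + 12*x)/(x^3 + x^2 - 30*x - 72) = x/(x - 6)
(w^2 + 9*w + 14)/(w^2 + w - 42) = (w + 2)/(w - 6)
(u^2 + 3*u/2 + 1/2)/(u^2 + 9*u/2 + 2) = (u + 1)/(u + 4)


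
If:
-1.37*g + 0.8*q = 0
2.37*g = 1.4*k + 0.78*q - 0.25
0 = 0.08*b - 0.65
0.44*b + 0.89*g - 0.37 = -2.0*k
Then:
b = 8.12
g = -1.50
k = -0.93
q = -2.58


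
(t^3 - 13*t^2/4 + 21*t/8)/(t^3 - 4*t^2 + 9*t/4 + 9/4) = t*(4*t - 7)/(2*(2*t^2 - 5*t - 3))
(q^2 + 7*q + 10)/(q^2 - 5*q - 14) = (q + 5)/(q - 7)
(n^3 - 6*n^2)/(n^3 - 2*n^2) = (n - 6)/(n - 2)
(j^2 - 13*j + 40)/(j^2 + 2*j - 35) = (j - 8)/(j + 7)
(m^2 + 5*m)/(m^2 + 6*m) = (m + 5)/(m + 6)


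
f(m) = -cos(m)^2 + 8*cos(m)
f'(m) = 2*sin(m)*cos(m) - 8*sin(m)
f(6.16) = 6.95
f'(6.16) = 0.74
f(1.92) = -2.85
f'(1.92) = -8.16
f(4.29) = -3.45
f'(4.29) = 8.04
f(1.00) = 4.03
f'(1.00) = -5.82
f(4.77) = 0.46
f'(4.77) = 7.87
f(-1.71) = -1.13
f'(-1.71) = 8.20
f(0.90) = 4.59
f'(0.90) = -5.29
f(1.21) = 2.70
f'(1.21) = -6.82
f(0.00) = 7.00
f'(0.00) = 0.00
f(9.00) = -8.12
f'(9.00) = -4.05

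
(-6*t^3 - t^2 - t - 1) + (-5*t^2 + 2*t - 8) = -6*t^3 - 6*t^2 + t - 9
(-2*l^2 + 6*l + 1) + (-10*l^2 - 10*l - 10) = -12*l^2 - 4*l - 9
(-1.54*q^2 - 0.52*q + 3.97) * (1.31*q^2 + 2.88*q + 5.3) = -2.0174*q^4 - 5.1164*q^3 - 4.4589*q^2 + 8.6776*q + 21.041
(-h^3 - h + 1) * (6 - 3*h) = 3*h^4 - 6*h^3 + 3*h^2 - 9*h + 6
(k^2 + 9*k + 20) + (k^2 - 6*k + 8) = 2*k^2 + 3*k + 28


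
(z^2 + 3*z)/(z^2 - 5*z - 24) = z/(z - 8)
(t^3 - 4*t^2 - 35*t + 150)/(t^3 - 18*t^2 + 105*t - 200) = (t + 6)/(t - 8)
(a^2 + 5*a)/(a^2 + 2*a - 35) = a*(a + 5)/(a^2 + 2*a - 35)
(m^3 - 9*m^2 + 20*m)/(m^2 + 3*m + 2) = m*(m^2 - 9*m + 20)/(m^2 + 3*m + 2)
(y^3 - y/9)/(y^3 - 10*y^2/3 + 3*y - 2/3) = y*(3*y + 1)/(3*(y^2 - 3*y + 2))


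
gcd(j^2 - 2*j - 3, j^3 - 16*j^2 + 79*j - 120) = j - 3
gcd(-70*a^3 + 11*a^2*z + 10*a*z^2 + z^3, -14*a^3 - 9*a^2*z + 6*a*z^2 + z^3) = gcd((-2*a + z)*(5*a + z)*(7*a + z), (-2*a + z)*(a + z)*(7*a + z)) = -14*a^2 + 5*a*z + z^2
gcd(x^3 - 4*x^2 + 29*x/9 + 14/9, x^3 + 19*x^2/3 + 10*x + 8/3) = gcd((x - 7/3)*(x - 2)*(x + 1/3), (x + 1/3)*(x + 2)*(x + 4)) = x + 1/3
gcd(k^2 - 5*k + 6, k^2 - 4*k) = 1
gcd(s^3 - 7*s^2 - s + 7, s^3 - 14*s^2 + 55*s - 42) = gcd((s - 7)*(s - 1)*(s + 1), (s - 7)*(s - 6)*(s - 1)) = s^2 - 8*s + 7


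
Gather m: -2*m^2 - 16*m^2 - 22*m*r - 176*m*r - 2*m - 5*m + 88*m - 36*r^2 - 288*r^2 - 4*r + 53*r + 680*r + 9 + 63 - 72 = -18*m^2 + m*(81 - 198*r) - 324*r^2 + 729*r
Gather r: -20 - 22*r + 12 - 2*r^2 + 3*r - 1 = -2*r^2 - 19*r - 9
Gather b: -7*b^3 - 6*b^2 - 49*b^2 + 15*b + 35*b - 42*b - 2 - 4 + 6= -7*b^3 - 55*b^2 + 8*b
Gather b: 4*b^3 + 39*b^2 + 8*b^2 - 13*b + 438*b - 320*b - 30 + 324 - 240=4*b^3 + 47*b^2 + 105*b + 54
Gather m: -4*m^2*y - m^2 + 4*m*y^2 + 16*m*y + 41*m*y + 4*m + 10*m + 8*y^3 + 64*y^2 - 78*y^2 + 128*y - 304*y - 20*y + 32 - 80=m^2*(-4*y - 1) + m*(4*y^2 + 57*y + 14) + 8*y^3 - 14*y^2 - 196*y - 48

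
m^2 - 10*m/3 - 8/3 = (m - 4)*(m + 2/3)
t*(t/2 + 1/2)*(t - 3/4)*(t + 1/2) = t^4/2 + 3*t^3/8 - 5*t^2/16 - 3*t/16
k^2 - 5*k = k*(k - 5)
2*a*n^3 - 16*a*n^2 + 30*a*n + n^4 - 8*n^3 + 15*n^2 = n*(2*a + n)*(n - 5)*(n - 3)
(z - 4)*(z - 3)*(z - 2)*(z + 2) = z^4 - 7*z^3 + 8*z^2 + 28*z - 48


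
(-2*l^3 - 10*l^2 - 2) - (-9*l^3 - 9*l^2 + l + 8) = 7*l^3 - l^2 - l - 10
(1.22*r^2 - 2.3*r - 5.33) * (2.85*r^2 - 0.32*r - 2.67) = 3.477*r^4 - 6.9454*r^3 - 17.7119*r^2 + 7.8466*r + 14.2311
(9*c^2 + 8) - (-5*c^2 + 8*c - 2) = 14*c^2 - 8*c + 10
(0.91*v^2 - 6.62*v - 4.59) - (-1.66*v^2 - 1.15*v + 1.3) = 2.57*v^2 - 5.47*v - 5.89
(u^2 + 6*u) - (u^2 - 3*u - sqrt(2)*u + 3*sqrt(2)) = sqrt(2)*u + 9*u - 3*sqrt(2)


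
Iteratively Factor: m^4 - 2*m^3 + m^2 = (m)*(m^3 - 2*m^2 + m) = m*(m - 1)*(m^2 - m) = m^2*(m - 1)*(m - 1)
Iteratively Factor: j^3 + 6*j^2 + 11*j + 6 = (j + 1)*(j^2 + 5*j + 6) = (j + 1)*(j + 2)*(j + 3)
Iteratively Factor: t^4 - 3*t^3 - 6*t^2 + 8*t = (t)*(t^3 - 3*t^2 - 6*t + 8) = t*(t - 4)*(t^2 + t - 2) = t*(t - 4)*(t - 1)*(t + 2)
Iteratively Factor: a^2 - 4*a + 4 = (a - 2)*(a - 2)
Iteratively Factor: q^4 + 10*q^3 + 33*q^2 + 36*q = (q)*(q^3 + 10*q^2 + 33*q + 36) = q*(q + 4)*(q^2 + 6*q + 9) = q*(q + 3)*(q + 4)*(q + 3)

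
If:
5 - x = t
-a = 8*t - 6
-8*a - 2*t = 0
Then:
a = -6/31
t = 24/31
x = 131/31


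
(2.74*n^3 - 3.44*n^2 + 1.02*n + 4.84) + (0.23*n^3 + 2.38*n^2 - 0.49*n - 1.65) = 2.97*n^3 - 1.06*n^2 + 0.53*n + 3.19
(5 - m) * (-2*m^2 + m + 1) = 2*m^3 - 11*m^2 + 4*m + 5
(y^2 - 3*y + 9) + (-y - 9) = y^2 - 4*y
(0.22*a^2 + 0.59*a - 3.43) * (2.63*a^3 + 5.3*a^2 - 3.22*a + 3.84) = 0.5786*a^5 + 2.7177*a^4 - 6.6023*a^3 - 19.234*a^2 + 13.3102*a - 13.1712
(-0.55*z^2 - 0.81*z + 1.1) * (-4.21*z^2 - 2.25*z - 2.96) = 2.3155*z^4 + 4.6476*z^3 - 1.1805*z^2 - 0.0773999999999999*z - 3.256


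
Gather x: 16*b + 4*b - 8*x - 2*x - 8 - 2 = 20*b - 10*x - 10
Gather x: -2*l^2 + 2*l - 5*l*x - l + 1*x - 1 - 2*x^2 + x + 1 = -2*l^2 + l - 2*x^2 + x*(2 - 5*l)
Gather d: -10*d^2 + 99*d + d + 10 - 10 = -10*d^2 + 100*d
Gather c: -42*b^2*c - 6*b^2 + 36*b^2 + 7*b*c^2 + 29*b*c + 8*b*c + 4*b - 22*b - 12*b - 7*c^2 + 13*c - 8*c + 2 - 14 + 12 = 30*b^2 - 30*b + c^2*(7*b - 7) + c*(-42*b^2 + 37*b + 5)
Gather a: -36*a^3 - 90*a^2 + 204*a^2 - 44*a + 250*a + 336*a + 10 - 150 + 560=-36*a^3 + 114*a^2 + 542*a + 420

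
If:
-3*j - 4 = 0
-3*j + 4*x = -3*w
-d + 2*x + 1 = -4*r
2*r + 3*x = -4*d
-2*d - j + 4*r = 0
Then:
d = 1/21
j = -4/3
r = -13/42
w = -32/21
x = 1/7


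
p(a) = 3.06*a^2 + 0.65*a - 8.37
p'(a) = 6.12*a + 0.65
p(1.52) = -0.31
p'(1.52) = 9.95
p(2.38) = 10.51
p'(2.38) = 15.22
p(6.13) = 110.60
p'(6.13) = 38.17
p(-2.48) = 8.84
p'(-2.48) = -14.53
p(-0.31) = -8.28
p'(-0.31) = -1.25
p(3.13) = 23.64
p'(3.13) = 19.81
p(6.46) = 123.53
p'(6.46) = 40.19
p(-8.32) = 198.04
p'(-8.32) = -50.27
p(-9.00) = 233.64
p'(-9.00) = -54.43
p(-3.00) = 17.22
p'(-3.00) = -17.71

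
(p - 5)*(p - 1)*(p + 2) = p^3 - 4*p^2 - 7*p + 10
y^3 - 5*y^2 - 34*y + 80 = (y - 8)*(y - 2)*(y + 5)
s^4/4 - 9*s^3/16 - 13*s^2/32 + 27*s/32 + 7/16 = (s/2 + 1/4)*(s/2 + 1/2)*(s - 2)*(s - 7/4)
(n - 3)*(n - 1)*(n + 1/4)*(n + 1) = n^4 - 11*n^3/4 - 7*n^2/4 + 11*n/4 + 3/4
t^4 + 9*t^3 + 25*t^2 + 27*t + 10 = (t + 1)^2*(t + 2)*(t + 5)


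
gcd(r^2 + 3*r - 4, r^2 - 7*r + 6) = r - 1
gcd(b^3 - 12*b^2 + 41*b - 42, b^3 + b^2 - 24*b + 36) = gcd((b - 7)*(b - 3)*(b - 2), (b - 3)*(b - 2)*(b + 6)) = b^2 - 5*b + 6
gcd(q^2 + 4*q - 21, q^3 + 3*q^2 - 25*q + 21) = q^2 + 4*q - 21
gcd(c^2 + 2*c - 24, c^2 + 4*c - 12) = c + 6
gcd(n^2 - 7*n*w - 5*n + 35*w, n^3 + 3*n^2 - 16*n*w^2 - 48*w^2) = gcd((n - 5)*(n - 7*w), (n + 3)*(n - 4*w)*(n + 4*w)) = 1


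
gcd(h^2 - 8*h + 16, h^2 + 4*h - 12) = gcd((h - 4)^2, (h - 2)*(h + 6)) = 1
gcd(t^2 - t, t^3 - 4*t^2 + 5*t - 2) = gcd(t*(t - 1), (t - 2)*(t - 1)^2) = t - 1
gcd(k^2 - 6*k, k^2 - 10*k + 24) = k - 6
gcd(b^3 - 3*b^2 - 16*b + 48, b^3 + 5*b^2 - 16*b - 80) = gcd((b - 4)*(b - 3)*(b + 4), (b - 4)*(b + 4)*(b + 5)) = b^2 - 16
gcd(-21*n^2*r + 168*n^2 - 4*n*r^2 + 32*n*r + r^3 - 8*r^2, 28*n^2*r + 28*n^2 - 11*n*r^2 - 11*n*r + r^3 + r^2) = -7*n + r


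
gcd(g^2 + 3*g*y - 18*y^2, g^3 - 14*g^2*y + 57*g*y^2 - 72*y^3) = -g + 3*y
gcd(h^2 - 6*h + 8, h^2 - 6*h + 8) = h^2 - 6*h + 8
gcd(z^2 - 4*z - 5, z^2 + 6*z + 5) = z + 1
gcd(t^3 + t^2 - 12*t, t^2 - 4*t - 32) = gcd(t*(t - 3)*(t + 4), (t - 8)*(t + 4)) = t + 4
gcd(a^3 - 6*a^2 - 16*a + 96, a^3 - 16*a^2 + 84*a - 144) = a^2 - 10*a + 24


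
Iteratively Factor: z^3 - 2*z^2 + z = (z)*(z^2 - 2*z + 1) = z*(z - 1)*(z - 1)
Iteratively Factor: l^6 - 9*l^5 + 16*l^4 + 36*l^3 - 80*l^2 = (l - 5)*(l^5 - 4*l^4 - 4*l^3 + 16*l^2) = (l - 5)*(l - 2)*(l^4 - 2*l^3 - 8*l^2) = l*(l - 5)*(l - 2)*(l^3 - 2*l^2 - 8*l) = l*(l - 5)*(l - 2)*(l + 2)*(l^2 - 4*l) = l*(l - 5)*(l - 4)*(l - 2)*(l + 2)*(l)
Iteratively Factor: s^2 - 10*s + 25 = (s - 5)*(s - 5)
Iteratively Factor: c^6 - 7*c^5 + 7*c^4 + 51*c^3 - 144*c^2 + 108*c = (c - 3)*(c^5 - 4*c^4 - 5*c^3 + 36*c^2 - 36*c) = c*(c - 3)*(c^4 - 4*c^3 - 5*c^2 + 36*c - 36) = c*(c - 3)^2*(c^3 - c^2 - 8*c + 12) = c*(c - 3)^2*(c - 2)*(c^2 + c - 6) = c*(c - 3)^2*(c - 2)^2*(c + 3)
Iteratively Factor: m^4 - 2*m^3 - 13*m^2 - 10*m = (m)*(m^3 - 2*m^2 - 13*m - 10) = m*(m - 5)*(m^2 + 3*m + 2) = m*(m - 5)*(m + 2)*(m + 1)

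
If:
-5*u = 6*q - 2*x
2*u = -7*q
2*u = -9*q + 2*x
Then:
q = 0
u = 0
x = 0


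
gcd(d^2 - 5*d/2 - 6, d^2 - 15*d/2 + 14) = d - 4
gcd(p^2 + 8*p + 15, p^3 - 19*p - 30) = p + 3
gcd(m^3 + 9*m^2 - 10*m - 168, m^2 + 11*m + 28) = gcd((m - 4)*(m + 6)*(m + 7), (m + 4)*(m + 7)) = m + 7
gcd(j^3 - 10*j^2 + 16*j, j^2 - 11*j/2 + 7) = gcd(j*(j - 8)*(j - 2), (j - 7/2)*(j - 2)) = j - 2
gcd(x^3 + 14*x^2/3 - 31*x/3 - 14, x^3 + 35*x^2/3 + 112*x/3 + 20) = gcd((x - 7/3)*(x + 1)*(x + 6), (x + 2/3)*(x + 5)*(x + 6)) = x + 6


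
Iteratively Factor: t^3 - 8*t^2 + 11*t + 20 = (t - 4)*(t^2 - 4*t - 5) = (t - 4)*(t + 1)*(t - 5)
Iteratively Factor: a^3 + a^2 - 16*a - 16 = (a + 4)*(a^2 - 3*a - 4) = (a - 4)*(a + 4)*(a + 1)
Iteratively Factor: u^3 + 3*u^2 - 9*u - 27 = (u + 3)*(u^2 - 9) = (u + 3)^2*(u - 3)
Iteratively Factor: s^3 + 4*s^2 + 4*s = (s + 2)*(s^2 + 2*s) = (s + 2)^2*(s)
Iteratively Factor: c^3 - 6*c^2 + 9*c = (c)*(c^2 - 6*c + 9) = c*(c - 3)*(c - 3)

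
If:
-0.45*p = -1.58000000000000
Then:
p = 3.51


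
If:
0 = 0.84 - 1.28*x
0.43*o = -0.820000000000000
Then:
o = -1.91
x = 0.66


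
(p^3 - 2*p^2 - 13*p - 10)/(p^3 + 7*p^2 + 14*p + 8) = (p - 5)/(p + 4)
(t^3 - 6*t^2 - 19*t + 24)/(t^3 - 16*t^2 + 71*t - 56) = (t + 3)/(t - 7)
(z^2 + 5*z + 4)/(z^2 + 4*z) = (z + 1)/z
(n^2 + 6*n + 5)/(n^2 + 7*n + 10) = (n + 1)/(n + 2)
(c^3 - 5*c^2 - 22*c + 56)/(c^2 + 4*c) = c - 9 + 14/c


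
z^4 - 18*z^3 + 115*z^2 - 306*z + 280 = (z - 7)*(z - 5)*(z - 4)*(z - 2)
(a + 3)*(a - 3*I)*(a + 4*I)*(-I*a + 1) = -I*a^4 + 2*a^3 - 3*I*a^3 + 6*a^2 - 11*I*a^2 + 12*a - 33*I*a + 36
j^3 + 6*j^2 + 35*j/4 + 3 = (j + 1/2)*(j + 3/2)*(j + 4)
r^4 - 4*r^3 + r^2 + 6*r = r*(r - 3)*(r - 2)*(r + 1)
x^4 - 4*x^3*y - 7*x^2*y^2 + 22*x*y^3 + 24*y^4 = (x - 4*y)*(x - 3*y)*(x + y)*(x + 2*y)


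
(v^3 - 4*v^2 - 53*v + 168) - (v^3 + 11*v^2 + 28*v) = -15*v^2 - 81*v + 168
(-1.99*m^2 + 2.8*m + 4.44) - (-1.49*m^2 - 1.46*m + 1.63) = -0.5*m^2 + 4.26*m + 2.81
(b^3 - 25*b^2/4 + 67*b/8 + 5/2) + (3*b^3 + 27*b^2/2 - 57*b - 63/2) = 4*b^3 + 29*b^2/4 - 389*b/8 - 29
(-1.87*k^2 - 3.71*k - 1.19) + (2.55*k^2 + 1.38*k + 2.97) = 0.68*k^2 - 2.33*k + 1.78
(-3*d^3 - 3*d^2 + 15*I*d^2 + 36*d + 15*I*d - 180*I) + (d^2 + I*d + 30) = -3*d^3 - 2*d^2 + 15*I*d^2 + 36*d + 16*I*d + 30 - 180*I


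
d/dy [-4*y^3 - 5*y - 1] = -12*y^2 - 5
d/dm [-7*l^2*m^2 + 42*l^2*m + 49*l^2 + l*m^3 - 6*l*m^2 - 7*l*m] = l*(-14*l*m + 42*l + 3*m^2 - 12*m - 7)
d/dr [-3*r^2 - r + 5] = -6*r - 1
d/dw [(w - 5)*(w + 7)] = 2*w + 2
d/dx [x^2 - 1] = 2*x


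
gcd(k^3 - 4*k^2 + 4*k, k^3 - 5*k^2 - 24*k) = k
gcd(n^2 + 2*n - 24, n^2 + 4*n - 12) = n + 6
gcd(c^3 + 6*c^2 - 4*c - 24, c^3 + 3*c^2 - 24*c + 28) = c - 2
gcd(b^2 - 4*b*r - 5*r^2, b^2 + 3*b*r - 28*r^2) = 1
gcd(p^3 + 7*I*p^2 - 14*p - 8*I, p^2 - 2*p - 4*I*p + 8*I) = 1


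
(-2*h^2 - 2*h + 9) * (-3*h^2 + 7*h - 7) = 6*h^4 - 8*h^3 - 27*h^2 + 77*h - 63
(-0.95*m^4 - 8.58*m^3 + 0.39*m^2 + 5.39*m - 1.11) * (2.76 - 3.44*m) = 3.268*m^5 + 26.8932*m^4 - 25.0224*m^3 - 17.4652*m^2 + 18.6948*m - 3.0636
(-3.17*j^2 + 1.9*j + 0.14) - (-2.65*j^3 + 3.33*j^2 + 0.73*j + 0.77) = 2.65*j^3 - 6.5*j^2 + 1.17*j - 0.63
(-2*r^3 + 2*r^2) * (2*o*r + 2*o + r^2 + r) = -4*o*r^4 + 4*o*r^2 - 2*r^5 + 2*r^3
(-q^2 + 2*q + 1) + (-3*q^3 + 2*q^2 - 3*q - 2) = -3*q^3 + q^2 - q - 1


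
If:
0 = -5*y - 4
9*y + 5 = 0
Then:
No Solution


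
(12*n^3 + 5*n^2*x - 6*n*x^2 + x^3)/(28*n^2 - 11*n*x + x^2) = (-3*n^2 - 2*n*x + x^2)/(-7*n + x)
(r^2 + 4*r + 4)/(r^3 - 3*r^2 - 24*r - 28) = 1/(r - 7)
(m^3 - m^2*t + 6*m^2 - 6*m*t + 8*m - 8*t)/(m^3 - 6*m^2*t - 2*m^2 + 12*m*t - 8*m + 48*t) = (-m^2 + m*t - 4*m + 4*t)/(-m^2 + 6*m*t + 4*m - 24*t)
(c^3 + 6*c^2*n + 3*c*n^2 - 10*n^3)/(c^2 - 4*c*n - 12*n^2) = (c^2 + 4*c*n - 5*n^2)/(c - 6*n)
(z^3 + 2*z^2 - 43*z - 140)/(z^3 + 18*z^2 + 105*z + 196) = (z^2 - 2*z - 35)/(z^2 + 14*z + 49)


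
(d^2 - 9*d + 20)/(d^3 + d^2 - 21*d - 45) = (d - 4)/(d^2 + 6*d + 9)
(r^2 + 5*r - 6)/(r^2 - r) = (r + 6)/r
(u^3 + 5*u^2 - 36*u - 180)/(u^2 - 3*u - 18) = (u^2 + 11*u + 30)/(u + 3)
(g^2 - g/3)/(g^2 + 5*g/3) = (3*g - 1)/(3*g + 5)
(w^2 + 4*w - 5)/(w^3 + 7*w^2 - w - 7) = (w + 5)/(w^2 + 8*w + 7)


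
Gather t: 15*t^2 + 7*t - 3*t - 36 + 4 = 15*t^2 + 4*t - 32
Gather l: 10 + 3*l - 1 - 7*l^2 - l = -7*l^2 + 2*l + 9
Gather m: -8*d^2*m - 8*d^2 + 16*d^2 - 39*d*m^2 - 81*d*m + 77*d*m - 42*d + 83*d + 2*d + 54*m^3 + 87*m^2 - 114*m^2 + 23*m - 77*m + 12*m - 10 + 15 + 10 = 8*d^2 + 43*d + 54*m^3 + m^2*(-39*d - 27) + m*(-8*d^2 - 4*d - 42) + 15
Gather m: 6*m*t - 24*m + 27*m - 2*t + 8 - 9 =m*(6*t + 3) - 2*t - 1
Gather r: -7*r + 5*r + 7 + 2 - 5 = 4 - 2*r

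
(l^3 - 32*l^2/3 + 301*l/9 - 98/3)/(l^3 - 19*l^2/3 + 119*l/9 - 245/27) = 3*(l - 6)/(3*l - 5)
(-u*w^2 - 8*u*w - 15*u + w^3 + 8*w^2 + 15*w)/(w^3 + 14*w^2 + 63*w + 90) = (-u + w)/(w + 6)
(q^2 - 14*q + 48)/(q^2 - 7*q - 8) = (q - 6)/(q + 1)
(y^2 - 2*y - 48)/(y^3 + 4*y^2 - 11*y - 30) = (y^2 - 2*y - 48)/(y^3 + 4*y^2 - 11*y - 30)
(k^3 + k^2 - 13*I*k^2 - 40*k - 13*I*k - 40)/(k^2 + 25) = (k^2 + k*(1 - 8*I) - 8*I)/(k + 5*I)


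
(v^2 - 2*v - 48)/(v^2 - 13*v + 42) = (v^2 - 2*v - 48)/(v^2 - 13*v + 42)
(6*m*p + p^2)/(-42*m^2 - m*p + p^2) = p/(-7*m + p)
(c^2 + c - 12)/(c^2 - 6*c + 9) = (c + 4)/(c - 3)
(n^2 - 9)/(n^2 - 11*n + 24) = (n + 3)/(n - 8)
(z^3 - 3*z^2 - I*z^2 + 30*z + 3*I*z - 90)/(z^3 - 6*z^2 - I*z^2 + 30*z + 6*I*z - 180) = (z - 3)/(z - 6)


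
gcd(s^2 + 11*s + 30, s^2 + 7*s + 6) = s + 6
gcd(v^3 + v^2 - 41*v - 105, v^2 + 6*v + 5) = v + 5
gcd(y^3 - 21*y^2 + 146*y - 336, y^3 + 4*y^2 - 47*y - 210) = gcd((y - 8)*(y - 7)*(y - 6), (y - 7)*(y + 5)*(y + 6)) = y - 7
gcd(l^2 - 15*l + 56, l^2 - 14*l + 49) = l - 7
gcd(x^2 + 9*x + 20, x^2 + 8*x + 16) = x + 4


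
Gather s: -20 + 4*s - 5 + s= 5*s - 25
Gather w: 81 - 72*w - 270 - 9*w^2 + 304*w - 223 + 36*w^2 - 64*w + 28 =27*w^2 + 168*w - 384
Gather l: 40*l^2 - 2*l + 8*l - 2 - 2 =40*l^2 + 6*l - 4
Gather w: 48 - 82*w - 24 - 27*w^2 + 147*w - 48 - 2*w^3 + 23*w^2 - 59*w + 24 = -2*w^3 - 4*w^2 + 6*w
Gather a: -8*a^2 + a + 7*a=-8*a^2 + 8*a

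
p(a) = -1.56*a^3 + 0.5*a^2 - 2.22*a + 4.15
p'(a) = -4.68*a^2 + 1.0*a - 2.22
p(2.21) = -15.15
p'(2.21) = -22.87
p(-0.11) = 4.40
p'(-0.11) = -2.39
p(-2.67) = 43.34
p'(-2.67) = -38.25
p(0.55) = 2.82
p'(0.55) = -3.09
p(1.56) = -4.02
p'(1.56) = -12.05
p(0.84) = 1.71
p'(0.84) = -4.68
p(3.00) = -40.13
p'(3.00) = -41.34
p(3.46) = -62.16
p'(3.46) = -54.79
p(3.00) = -40.13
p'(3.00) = -41.34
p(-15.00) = 5414.95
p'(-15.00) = -1070.22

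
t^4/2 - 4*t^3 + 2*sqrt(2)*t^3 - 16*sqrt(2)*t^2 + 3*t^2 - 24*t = t*(t/2 + sqrt(2)/2)*(t - 8)*(t + 3*sqrt(2))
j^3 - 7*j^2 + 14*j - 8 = (j - 4)*(j - 2)*(j - 1)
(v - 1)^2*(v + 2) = v^3 - 3*v + 2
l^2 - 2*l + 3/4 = (l - 3/2)*(l - 1/2)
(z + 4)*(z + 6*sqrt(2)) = z^2 + 4*z + 6*sqrt(2)*z + 24*sqrt(2)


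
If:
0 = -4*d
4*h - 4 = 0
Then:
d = 0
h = 1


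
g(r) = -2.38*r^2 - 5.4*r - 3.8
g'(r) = -4.76*r - 5.4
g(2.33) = -29.30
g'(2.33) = -16.49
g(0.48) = -6.94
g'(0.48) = -7.68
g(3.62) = -54.54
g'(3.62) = -22.63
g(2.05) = -24.87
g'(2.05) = -15.16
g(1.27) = -14.50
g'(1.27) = -11.45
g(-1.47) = -1.00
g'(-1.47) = 1.60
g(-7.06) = -84.30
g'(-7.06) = 28.21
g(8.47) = -220.28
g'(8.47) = -45.72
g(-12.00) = -281.72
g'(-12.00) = 51.72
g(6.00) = -121.88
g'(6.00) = -33.96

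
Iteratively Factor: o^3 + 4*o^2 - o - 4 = (o + 1)*(o^2 + 3*o - 4) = (o - 1)*(o + 1)*(o + 4)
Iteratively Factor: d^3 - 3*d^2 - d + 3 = (d - 3)*(d^2 - 1) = (d - 3)*(d + 1)*(d - 1)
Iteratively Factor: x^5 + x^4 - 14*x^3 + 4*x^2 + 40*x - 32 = (x - 1)*(x^4 + 2*x^3 - 12*x^2 - 8*x + 32) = (x - 1)*(x + 2)*(x^3 - 12*x + 16) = (x - 2)*(x - 1)*(x + 2)*(x^2 + 2*x - 8) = (x - 2)^2*(x - 1)*(x + 2)*(x + 4)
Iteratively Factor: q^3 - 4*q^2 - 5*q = (q - 5)*(q^2 + q) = (q - 5)*(q + 1)*(q)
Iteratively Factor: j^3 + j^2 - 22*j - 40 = (j + 4)*(j^2 - 3*j - 10) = (j - 5)*(j + 4)*(j + 2)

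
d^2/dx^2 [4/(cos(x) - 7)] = 4*(sin(x)^2 - 7*cos(x) + 1)/(cos(x) - 7)^3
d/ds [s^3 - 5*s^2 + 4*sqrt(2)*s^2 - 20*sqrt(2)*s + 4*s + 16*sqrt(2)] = 3*s^2 - 10*s + 8*sqrt(2)*s - 20*sqrt(2) + 4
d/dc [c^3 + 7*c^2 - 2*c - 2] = 3*c^2 + 14*c - 2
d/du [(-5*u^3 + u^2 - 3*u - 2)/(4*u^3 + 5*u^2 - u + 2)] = (-29*u^4 + 34*u^3 + 8*u^2 + 24*u - 8)/(16*u^6 + 40*u^5 + 17*u^4 + 6*u^3 + 21*u^2 - 4*u + 4)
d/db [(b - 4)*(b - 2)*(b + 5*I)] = 3*b^2 + b*(-12 + 10*I) + 8 - 30*I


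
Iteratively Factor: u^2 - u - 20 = (u - 5)*(u + 4)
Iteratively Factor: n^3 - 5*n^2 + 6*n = (n - 3)*(n^2 - 2*n) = n*(n - 3)*(n - 2)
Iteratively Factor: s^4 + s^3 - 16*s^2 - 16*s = (s - 4)*(s^3 + 5*s^2 + 4*s) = (s - 4)*(s + 1)*(s^2 + 4*s) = s*(s - 4)*(s + 1)*(s + 4)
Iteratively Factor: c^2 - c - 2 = (c - 2)*(c + 1)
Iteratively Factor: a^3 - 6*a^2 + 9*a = (a - 3)*(a^2 - 3*a) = (a - 3)^2*(a)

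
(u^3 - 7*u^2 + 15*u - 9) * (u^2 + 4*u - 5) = u^5 - 3*u^4 - 18*u^3 + 86*u^2 - 111*u + 45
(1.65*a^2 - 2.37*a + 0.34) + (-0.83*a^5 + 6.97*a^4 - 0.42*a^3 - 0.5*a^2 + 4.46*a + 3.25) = -0.83*a^5 + 6.97*a^4 - 0.42*a^3 + 1.15*a^2 + 2.09*a + 3.59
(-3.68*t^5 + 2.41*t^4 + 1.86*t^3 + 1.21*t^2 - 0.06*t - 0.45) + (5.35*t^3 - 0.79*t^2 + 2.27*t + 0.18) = -3.68*t^5 + 2.41*t^4 + 7.21*t^3 + 0.42*t^2 + 2.21*t - 0.27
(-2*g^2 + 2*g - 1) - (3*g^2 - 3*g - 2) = -5*g^2 + 5*g + 1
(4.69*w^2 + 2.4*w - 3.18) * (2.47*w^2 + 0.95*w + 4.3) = 11.5843*w^4 + 10.3835*w^3 + 14.5924*w^2 + 7.299*w - 13.674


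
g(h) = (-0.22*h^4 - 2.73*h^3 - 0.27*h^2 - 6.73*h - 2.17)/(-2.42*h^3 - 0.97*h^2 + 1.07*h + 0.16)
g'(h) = (7.26*h^2 + 1.94*h - 1.07)*(-0.22*h^4 - 2.73*h^3 - 0.27*h^2 - 6.73*h - 2.17)/(-2.42*h^3 - 0.97*h^2 + 1.07*h + 0.16)^2 + (-0.88*h^3 - 8.19*h^2 - 0.54*h - 6.73)/(-2.42*h^3 - 0.97*h^2 + 1.07*h + 0.16)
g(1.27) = 3.46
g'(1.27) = -4.58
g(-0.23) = 5.59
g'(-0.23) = 123.73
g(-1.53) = 3.27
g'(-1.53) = 4.14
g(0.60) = 99.02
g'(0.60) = -3688.65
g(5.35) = 1.64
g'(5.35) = 0.06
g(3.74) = 1.60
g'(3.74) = -0.02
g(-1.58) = 3.07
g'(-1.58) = 3.60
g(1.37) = 3.07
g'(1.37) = -3.36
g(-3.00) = 1.33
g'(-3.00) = 0.43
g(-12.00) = 0.05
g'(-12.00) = 0.10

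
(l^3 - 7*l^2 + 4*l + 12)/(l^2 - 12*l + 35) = (l^3 - 7*l^2 + 4*l + 12)/(l^2 - 12*l + 35)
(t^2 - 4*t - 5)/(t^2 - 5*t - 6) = (t - 5)/(t - 6)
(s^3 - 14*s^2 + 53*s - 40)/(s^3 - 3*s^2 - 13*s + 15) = (s - 8)/(s + 3)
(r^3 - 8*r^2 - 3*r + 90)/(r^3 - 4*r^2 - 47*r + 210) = (r + 3)/(r + 7)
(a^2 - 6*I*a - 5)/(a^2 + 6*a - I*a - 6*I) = (a - 5*I)/(a + 6)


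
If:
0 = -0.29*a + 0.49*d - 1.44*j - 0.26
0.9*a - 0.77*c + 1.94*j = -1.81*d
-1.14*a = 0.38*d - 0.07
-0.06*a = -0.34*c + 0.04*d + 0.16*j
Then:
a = 0.02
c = -0.05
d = 0.12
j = -0.14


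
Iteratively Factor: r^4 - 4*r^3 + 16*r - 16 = (r + 2)*(r^3 - 6*r^2 + 12*r - 8) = (r - 2)*(r + 2)*(r^2 - 4*r + 4) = (r - 2)^2*(r + 2)*(r - 2)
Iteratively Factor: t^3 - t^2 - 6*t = (t + 2)*(t^2 - 3*t) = t*(t + 2)*(t - 3)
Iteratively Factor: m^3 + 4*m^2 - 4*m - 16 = (m + 4)*(m^2 - 4) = (m - 2)*(m + 4)*(m + 2)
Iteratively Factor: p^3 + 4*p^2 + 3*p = (p + 3)*(p^2 + p) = p*(p + 3)*(p + 1)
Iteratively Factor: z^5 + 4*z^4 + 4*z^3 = (z)*(z^4 + 4*z^3 + 4*z^2) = z^2*(z^3 + 4*z^2 + 4*z) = z^3*(z^2 + 4*z + 4) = z^3*(z + 2)*(z + 2)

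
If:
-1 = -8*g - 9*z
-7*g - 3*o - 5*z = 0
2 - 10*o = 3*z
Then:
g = -95/302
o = 25/302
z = 59/151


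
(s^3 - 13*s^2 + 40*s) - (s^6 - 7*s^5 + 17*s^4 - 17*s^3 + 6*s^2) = -s^6 + 7*s^5 - 17*s^4 + 18*s^3 - 19*s^2 + 40*s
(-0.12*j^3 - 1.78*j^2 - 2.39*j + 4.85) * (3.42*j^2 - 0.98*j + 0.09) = -0.4104*j^5 - 5.97*j^4 - 6.4402*j^3 + 18.769*j^2 - 4.9681*j + 0.4365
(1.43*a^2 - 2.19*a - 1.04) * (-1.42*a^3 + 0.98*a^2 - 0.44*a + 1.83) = -2.0306*a^5 + 4.5112*a^4 - 1.2986*a^3 + 2.5613*a^2 - 3.5501*a - 1.9032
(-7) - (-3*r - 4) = 3*r - 3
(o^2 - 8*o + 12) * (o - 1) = o^3 - 9*o^2 + 20*o - 12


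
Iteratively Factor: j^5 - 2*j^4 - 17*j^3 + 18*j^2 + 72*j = (j + 2)*(j^4 - 4*j^3 - 9*j^2 + 36*j) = (j - 3)*(j + 2)*(j^3 - j^2 - 12*j) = (j - 4)*(j - 3)*(j + 2)*(j^2 + 3*j) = j*(j - 4)*(j - 3)*(j + 2)*(j + 3)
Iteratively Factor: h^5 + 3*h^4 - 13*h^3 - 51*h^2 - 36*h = (h + 1)*(h^4 + 2*h^3 - 15*h^2 - 36*h) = (h + 1)*(h + 3)*(h^3 - h^2 - 12*h) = (h + 1)*(h + 3)^2*(h^2 - 4*h) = (h - 4)*(h + 1)*(h + 3)^2*(h)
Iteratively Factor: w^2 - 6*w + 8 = (w - 4)*(w - 2)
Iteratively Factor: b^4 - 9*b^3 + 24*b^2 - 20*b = (b - 5)*(b^3 - 4*b^2 + 4*b) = (b - 5)*(b - 2)*(b^2 - 2*b) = (b - 5)*(b - 2)^2*(b)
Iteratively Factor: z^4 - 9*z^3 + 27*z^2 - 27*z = (z - 3)*(z^3 - 6*z^2 + 9*z) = (z - 3)^2*(z^2 - 3*z) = (z - 3)^3*(z)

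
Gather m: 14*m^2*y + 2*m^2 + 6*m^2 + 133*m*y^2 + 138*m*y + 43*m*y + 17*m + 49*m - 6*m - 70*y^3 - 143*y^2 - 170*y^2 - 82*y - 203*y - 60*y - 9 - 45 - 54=m^2*(14*y + 8) + m*(133*y^2 + 181*y + 60) - 70*y^3 - 313*y^2 - 345*y - 108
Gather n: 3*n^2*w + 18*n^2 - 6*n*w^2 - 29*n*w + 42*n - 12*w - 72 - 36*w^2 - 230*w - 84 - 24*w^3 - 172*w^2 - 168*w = n^2*(3*w + 18) + n*(-6*w^2 - 29*w + 42) - 24*w^3 - 208*w^2 - 410*w - 156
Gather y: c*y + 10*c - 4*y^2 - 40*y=10*c - 4*y^2 + y*(c - 40)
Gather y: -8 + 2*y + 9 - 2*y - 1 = 0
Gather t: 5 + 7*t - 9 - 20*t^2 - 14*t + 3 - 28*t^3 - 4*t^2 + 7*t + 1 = -28*t^3 - 24*t^2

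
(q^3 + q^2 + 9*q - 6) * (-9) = -9*q^3 - 9*q^2 - 81*q + 54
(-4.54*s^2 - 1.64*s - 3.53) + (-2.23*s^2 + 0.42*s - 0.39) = -6.77*s^2 - 1.22*s - 3.92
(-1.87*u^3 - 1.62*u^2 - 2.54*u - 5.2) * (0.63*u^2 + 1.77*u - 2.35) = -1.1781*u^5 - 4.3305*u^4 - 0.0730999999999997*u^3 - 3.9648*u^2 - 3.235*u + 12.22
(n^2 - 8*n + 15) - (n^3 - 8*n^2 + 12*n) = -n^3 + 9*n^2 - 20*n + 15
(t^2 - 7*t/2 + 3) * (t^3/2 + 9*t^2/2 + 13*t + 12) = t^5/2 + 11*t^4/4 - 5*t^3/4 - 20*t^2 - 3*t + 36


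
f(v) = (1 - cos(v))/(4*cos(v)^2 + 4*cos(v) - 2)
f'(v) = (1 - cos(v))*(8*sin(v)*cos(v) + 4*sin(v))/(4*cos(v)^2 + 4*cos(v) - 2)^2 + sin(v)/(4*cos(v)^2 + 4*cos(v) - 2)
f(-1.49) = -0.56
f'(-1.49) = -0.96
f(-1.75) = -0.46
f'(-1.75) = -0.07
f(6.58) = 0.01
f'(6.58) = 0.06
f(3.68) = -0.75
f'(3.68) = 0.65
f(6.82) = 0.03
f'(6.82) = 0.16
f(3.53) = -0.85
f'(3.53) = 0.65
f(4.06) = -0.54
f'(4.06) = 0.39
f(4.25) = -0.48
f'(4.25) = 0.24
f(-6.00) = 0.01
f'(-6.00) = 0.05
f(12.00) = 0.04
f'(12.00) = -0.18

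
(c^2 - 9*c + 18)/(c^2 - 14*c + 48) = (c - 3)/(c - 8)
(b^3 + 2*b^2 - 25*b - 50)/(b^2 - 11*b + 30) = (b^2 + 7*b + 10)/(b - 6)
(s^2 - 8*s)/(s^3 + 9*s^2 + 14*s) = (s - 8)/(s^2 + 9*s + 14)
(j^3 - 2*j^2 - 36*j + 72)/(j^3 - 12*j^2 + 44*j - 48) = (j + 6)/(j - 4)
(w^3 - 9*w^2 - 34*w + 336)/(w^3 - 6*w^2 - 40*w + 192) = (w - 7)/(w - 4)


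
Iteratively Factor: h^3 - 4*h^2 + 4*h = (h - 2)*(h^2 - 2*h) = (h - 2)^2*(h)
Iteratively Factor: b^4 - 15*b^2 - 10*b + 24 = (b - 1)*(b^3 + b^2 - 14*b - 24) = (b - 1)*(b + 3)*(b^2 - 2*b - 8) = (b - 1)*(b + 2)*(b + 3)*(b - 4)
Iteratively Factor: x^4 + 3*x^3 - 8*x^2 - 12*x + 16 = (x - 2)*(x^3 + 5*x^2 + 2*x - 8) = (x - 2)*(x - 1)*(x^2 + 6*x + 8) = (x - 2)*(x - 1)*(x + 2)*(x + 4)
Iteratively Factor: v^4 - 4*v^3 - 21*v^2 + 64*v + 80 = (v + 1)*(v^3 - 5*v^2 - 16*v + 80) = (v - 4)*(v + 1)*(v^2 - v - 20) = (v - 5)*(v - 4)*(v + 1)*(v + 4)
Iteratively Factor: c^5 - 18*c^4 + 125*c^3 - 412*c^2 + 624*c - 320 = (c - 5)*(c^4 - 13*c^3 + 60*c^2 - 112*c + 64) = (c - 5)*(c - 1)*(c^3 - 12*c^2 + 48*c - 64) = (c - 5)*(c - 4)*(c - 1)*(c^2 - 8*c + 16) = (c - 5)*(c - 4)^2*(c - 1)*(c - 4)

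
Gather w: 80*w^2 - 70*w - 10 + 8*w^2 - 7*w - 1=88*w^2 - 77*w - 11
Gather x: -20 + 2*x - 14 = 2*x - 34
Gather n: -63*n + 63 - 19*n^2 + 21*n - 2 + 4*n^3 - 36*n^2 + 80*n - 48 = 4*n^3 - 55*n^2 + 38*n + 13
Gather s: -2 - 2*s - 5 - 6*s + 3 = -8*s - 4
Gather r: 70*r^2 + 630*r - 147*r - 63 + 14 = 70*r^2 + 483*r - 49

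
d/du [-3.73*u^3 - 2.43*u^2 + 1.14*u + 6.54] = -11.19*u^2 - 4.86*u + 1.14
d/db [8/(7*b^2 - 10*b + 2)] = 16*(5 - 7*b)/(7*b^2 - 10*b + 2)^2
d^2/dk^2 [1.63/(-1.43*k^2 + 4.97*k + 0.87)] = (-6.666374*k^2 + 23.169146*k + 1.63*(2.86*k - 4.97)*(5.72*k - 9.94) + 4.055766)/(-1.43*k^2 + 4.97*k + 0.87)^3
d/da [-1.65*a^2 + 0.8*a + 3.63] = 0.8 - 3.3*a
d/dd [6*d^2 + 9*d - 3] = 12*d + 9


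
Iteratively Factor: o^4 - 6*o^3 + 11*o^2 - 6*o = (o - 3)*(o^3 - 3*o^2 + 2*o) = (o - 3)*(o - 2)*(o^2 - o) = (o - 3)*(o - 2)*(o - 1)*(o)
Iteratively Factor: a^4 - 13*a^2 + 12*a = (a - 3)*(a^3 + 3*a^2 - 4*a) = (a - 3)*(a + 4)*(a^2 - a) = (a - 3)*(a - 1)*(a + 4)*(a)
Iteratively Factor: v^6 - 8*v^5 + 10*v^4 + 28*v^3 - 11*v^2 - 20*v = (v - 5)*(v^5 - 3*v^4 - 5*v^3 + 3*v^2 + 4*v) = (v - 5)*(v - 1)*(v^4 - 2*v^3 - 7*v^2 - 4*v) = v*(v - 5)*(v - 1)*(v^3 - 2*v^2 - 7*v - 4) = v*(v - 5)*(v - 4)*(v - 1)*(v^2 + 2*v + 1) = v*(v - 5)*(v - 4)*(v - 1)*(v + 1)*(v + 1)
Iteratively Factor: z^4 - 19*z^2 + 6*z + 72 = (z + 2)*(z^3 - 2*z^2 - 15*z + 36) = (z - 3)*(z + 2)*(z^2 + z - 12) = (z - 3)^2*(z + 2)*(z + 4)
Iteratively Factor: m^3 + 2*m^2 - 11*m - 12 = (m + 4)*(m^2 - 2*m - 3) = (m - 3)*(m + 4)*(m + 1)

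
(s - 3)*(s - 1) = s^2 - 4*s + 3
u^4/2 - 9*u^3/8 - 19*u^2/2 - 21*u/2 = u*(u/2 + 1)*(u - 6)*(u + 7/4)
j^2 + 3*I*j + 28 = (j - 4*I)*(j + 7*I)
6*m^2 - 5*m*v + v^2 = (-3*m + v)*(-2*m + v)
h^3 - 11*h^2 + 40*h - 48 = (h - 4)^2*(h - 3)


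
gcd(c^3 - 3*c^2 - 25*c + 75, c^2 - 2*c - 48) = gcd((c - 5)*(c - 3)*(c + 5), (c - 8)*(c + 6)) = 1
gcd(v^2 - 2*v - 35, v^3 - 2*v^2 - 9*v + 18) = 1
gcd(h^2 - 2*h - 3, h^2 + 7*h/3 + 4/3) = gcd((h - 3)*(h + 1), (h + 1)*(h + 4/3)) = h + 1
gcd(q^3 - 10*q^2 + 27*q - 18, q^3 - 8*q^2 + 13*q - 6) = q^2 - 7*q + 6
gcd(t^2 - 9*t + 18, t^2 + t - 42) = t - 6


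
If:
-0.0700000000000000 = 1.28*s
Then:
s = -0.05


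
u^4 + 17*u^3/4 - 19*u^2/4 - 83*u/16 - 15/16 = (u - 3/2)*(u + 1/4)*(u + 1/2)*(u + 5)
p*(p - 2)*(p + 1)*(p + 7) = p^4 + 6*p^3 - 9*p^2 - 14*p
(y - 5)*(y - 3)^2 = y^3 - 11*y^2 + 39*y - 45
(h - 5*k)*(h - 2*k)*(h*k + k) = h^3*k - 7*h^2*k^2 + h^2*k + 10*h*k^3 - 7*h*k^2 + 10*k^3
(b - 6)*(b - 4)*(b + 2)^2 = b^4 - 6*b^3 - 12*b^2 + 56*b + 96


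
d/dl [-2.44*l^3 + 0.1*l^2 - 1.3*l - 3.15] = -7.32*l^2 + 0.2*l - 1.3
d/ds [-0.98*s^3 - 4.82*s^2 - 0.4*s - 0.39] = -2.94*s^2 - 9.64*s - 0.4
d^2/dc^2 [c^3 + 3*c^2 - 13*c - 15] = 6*c + 6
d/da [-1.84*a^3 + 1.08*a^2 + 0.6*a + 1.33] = -5.52*a^2 + 2.16*a + 0.6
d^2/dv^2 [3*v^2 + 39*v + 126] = 6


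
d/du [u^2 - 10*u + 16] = 2*u - 10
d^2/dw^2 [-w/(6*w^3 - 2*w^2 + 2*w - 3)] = 4*(-2*w*(9*w^2 - 2*w + 1)^2 + (9*w^2 + w*(9*w - 1) - 2*w + 1)*(6*w^3 - 2*w^2 + 2*w - 3))/(6*w^3 - 2*w^2 + 2*w - 3)^3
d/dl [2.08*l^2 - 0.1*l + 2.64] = 4.16*l - 0.1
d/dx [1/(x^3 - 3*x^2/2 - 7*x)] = 4*(-3*x^2 + 3*x + 7)/(x^2*(-2*x^2 + 3*x + 14)^2)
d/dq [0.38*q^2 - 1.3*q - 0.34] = 0.76*q - 1.3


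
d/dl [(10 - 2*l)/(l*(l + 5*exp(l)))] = 2*(l*(l - 5)*(5*exp(l) + 1) - l*(l + 5*exp(l)) + (l - 5)*(l + 5*exp(l)))/(l^2*(l + 5*exp(l))^2)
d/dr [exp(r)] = exp(r)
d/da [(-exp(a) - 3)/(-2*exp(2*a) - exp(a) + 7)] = (-(exp(a) + 3)*(4*exp(a) + 1) + 2*exp(2*a) + exp(a) - 7)*exp(a)/(2*exp(2*a) + exp(a) - 7)^2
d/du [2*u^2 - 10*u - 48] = 4*u - 10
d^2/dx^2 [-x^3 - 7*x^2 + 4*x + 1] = -6*x - 14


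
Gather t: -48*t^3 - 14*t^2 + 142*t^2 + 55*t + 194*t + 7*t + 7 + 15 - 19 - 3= -48*t^3 + 128*t^2 + 256*t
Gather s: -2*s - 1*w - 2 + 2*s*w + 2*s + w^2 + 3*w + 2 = 2*s*w + w^2 + 2*w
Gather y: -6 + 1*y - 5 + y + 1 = 2*y - 10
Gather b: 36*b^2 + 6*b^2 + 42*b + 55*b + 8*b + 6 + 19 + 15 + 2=42*b^2 + 105*b + 42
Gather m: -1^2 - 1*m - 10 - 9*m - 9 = -10*m - 20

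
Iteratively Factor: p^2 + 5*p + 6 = (p + 3)*(p + 2)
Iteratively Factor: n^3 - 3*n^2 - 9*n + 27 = (n + 3)*(n^2 - 6*n + 9) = (n - 3)*(n + 3)*(n - 3)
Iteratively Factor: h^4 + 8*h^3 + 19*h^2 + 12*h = (h + 3)*(h^3 + 5*h^2 + 4*h) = h*(h + 3)*(h^2 + 5*h + 4) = h*(h + 3)*(h + 4)*(h + 1)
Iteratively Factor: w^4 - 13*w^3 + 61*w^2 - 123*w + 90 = (w - 2)*(w^3 - 11*w^2 + 39*w - 45) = (w - 5)*(w - 2)*(w^2 - 6*w + 9) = (w - 5)*(w - 3)*(w - 2)*(w - 3)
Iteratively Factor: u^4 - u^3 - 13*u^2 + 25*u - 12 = (u + 4)*(u^3 - 5*u^2 + 7*u - 3) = (u - 1)*(u + 4)*(u^2 - 4*u + 3) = (u - 3)*(u - 1)*(u + 4)*(u - 1)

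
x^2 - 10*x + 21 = (x - 7)*(x - 3)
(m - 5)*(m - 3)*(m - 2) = m^3 - 10*m^2 + 31*m - 30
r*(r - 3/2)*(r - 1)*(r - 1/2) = r^4 - 3*r^3 + 11*r^2/4 - 3*r/4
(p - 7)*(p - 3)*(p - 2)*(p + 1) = p^4 - 11*p^3 + 29*p^2 - p - 42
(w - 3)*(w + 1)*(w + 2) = w^3 - 7*w - 6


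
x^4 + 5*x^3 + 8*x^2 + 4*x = x*(x + 1)*(x + 2)^2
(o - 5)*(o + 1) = o^2 - 4*o - 5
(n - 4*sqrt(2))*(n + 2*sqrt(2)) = n^2 - 2*sqrt(2)*n - 16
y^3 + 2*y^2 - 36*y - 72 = (y - 6)*(y + 2)*(y + 6)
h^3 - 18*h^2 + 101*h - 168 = (h - 8)*(h - 7)*(h - 3)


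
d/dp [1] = 0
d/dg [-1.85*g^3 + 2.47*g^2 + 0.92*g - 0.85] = -5.55*g^2 + 4.94*g + 0.92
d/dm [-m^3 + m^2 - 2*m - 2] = -3*m^2 + 2*m - 2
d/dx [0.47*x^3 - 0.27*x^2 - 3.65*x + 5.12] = 1.41*x^2 - 0.54*x - 3.65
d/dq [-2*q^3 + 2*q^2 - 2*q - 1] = -6*q^2 + 4*q - 2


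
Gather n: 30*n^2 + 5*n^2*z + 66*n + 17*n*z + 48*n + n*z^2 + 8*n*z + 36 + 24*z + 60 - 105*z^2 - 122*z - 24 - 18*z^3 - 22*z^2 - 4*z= n^2*(5*z + 30) + n*(z^2 + 25*z + 114) - 18*z^3 - 127*z^2 - 102*z + 72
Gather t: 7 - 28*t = 7 - 28*t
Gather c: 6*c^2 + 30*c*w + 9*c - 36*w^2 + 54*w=6*c^2 + c*(30*w + 9) - 36*w^2 + 54*w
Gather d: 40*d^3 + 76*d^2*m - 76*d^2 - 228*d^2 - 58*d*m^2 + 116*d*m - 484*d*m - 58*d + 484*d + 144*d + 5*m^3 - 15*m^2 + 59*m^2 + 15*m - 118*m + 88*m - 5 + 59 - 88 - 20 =40*d^3 + d^2*(76*m - 304) + d*(-58*m^2 - 368*m + 570) + 5*m^3 + 44*m^2 - 15*m - 54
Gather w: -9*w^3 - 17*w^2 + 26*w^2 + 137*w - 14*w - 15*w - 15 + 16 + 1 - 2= -9*w^3 + 9*w^2 + 108*w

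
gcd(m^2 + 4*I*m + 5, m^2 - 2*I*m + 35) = m + 5*I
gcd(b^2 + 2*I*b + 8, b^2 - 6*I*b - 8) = b - 2*I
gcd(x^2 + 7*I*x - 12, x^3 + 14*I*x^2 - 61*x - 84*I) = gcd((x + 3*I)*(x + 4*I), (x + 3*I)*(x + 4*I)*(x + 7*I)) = x^2 + 7*I*x - 12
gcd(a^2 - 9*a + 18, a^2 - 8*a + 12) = a - 6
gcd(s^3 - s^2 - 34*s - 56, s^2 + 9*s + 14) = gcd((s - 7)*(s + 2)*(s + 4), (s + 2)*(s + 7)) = s + 2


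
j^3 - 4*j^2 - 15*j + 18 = (j - 6)*(j - 1)*(j + 3)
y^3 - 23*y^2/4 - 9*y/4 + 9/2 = (y - 6)*(y - 3/4)*(y + 1)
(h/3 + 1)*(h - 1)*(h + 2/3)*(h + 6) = h^4/3 + 26*h^3/9 + 43*h^2/9 - 4*h - 4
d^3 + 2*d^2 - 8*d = d*(d - 2)*(d + 4)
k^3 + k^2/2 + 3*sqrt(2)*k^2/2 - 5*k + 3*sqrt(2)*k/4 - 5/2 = (k + 1/2)*(k - sqrt(2))*(k + 5*sqrt(2)/2)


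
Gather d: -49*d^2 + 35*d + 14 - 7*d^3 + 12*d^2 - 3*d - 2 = -7*d^3 - 37*d^2 + 32*d + 12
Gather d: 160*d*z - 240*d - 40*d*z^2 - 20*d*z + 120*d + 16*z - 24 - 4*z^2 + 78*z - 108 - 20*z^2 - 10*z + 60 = d*(-40*z^2 + 140*z - 120) - 24*z^2 + 84*z - 72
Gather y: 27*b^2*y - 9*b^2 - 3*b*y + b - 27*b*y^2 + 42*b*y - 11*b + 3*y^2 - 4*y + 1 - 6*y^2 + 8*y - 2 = -9*b^2 - 10*b + y^2*(-27*b - 3) + y*(27*b^2 + 39*b + 4) - 1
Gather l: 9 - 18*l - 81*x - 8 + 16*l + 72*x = -2*l - 9*x + 1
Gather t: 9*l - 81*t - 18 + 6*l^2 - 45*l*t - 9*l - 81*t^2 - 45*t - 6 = 6*l^2 - 81*t^2 + t*(-45*l - 126) - 24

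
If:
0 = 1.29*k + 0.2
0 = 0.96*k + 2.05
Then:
No Solution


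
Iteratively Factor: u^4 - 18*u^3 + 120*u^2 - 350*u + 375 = (u - 3)*(u^3 - 15*u^2 + 75*u - 125) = (u - 5)*(u - 3)*(u^2 - 10*u + 25) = (u - 5)^2*(u - 3)*(u - 5)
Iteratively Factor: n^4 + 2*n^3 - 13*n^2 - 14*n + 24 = (n - 1)*(n^3 + 3*n^2 - 10*n - 24) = (n - 1)*(n + 2)*(n^2 + n - 12) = (n - 3)*(n - 1)*(n + 2)*(n + 4)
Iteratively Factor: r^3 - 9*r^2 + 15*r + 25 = (r - 5)*(r^2 - 4*r - 5) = (r - 5)^2*(r + 1)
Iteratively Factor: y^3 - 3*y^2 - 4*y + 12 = (y + 2)*(y^2 - 5*y + 6) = (y - 3)*(y + 2)*(y - 2)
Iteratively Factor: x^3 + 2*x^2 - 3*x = (x)*(x^2 + 2*x - 3) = x*(x - 1)*(x + 3)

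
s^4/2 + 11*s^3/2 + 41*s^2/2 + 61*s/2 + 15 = (s/2 + 1)*(s + 1)*(s + 3)*(s + 5)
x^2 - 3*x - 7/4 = (x - 7/2)*(x + 1/2)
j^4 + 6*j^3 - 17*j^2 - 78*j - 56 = (j - 4)*(j + 1)*(j + 2)*(j + 7)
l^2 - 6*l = l*(l - 6)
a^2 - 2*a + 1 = (a - 1)^2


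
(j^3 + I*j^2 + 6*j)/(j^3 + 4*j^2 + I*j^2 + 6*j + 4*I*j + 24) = j/(j + 4)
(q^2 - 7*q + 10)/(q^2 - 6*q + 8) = (q - 5)/(q - 4)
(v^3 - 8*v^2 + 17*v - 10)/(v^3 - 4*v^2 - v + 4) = (v^2 - 7*v + 10)/(v^2 - 3*v - 4)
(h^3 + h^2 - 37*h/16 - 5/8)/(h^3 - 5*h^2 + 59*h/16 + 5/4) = (h + 2)/(h - 4)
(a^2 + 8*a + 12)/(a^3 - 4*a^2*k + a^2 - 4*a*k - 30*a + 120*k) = (a + 2)/(a^2 - 4*a*k - 5*a + 20*k)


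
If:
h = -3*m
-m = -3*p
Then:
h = -9*p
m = 3*p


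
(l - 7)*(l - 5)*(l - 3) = l^3 - 15*l^2 + 71*l - 105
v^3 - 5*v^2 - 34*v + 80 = (v - 8)*(v - 2)*(v + 5)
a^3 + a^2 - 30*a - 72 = (a - 6)*(a + 3)*(a + 4)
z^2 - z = z*(z - 1)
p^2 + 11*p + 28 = (p + 4)*(p + 7)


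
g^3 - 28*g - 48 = (g - 6)*(g + 2)*(g + 4)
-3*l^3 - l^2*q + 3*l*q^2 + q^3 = (-l + q)*(l + q)*(3*l + q)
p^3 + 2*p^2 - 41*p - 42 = (p - 6)*(p + 1)*(p + 7)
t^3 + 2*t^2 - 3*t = t*(t - 1)*(t + 3)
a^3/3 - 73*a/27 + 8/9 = (a/3 + 1)*(a - 8/3)*(a - 1/3)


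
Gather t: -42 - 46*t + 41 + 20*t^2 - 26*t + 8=20*t^2 - 72*t + 7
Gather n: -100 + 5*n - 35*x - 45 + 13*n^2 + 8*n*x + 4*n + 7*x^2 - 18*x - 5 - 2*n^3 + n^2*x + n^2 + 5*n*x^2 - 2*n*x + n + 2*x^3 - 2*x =-2*n^3 + n^2*(x + 14) + n*(5*x^2 + 6*x + 10) + 2*x^3 + 7*x^2 - 55*x - 150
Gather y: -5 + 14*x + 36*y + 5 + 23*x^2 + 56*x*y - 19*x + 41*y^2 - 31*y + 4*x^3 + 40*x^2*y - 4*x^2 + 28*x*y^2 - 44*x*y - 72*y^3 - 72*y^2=4*x^3 + 19*x^2 - 5*x - 72*y^3 + y^2*(28*x - 31) + y*(40*x^2 + 12*x + 5)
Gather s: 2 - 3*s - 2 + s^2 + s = s^2 - 2*s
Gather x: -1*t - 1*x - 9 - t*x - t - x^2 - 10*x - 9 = -2*t - x^2 + x*(-t - 11) - 18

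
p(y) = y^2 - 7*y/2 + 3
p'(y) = 2*y - 7/2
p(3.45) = 2.83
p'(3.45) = 3.40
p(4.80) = 9.24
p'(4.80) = 6.10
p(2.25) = 0.19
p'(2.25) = 1.00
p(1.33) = 0.11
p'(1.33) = -0.84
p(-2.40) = 17.16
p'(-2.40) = -8.30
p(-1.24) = 8.88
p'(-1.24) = -5.98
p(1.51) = -0.00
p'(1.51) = -0.48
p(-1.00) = 7.50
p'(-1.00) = -5.50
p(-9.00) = 115.50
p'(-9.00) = -21.50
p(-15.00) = 280.50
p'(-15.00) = -33.50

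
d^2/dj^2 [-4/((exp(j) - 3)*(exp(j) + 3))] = 16*(-exp(2*j) - 9)*exp(2*j)/(exp(6*j) - 27*exp(4*j) + 243*exp(2*j) - 729)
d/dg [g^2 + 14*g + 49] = 2*g + 14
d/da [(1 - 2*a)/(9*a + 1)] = -11/(9*a + 1)^2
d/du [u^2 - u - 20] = 2*u - 1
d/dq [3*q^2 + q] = 6*q + 1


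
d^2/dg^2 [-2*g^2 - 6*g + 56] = -4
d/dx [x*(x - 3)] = 2*x - 3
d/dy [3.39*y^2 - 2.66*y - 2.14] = 6.78*y - 2.66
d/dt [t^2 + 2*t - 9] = 2*t + 2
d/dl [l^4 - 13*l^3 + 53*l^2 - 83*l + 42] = 4*l^3 - 39*l^2 + 106*l - 83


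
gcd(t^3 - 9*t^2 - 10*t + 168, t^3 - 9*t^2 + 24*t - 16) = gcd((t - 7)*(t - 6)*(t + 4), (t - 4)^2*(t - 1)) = 1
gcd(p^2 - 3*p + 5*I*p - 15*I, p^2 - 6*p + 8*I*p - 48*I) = 1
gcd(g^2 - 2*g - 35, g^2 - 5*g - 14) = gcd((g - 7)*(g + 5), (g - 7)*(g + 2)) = g - 7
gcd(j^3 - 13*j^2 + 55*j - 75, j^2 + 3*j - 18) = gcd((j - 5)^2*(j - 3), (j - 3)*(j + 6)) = j - 3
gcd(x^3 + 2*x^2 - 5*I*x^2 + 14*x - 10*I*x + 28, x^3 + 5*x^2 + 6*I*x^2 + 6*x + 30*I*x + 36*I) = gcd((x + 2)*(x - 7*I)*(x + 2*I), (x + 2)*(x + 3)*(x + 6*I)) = x + 2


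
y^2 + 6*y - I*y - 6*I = (y + 6)*(y - I)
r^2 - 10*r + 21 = (r - 7)*(r - 3)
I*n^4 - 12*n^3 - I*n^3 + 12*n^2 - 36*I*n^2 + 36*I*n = n*(n + 6*I)^2*(I*n - I)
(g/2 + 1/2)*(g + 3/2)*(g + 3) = g^3/2 + 11*g^2/4 + 9*g/2 + 9/4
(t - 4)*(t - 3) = t^2 - 7*t + 12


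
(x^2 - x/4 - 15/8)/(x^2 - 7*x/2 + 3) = (x + 5/4)/(x - 2)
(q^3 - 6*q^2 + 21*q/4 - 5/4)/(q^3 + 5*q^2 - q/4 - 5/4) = (2*q^2 - 11*q + 5)/(2*q^2 + 11*q + 5)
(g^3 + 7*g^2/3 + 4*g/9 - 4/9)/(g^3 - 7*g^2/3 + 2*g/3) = (3*g^2 + 8*g + 4)/(3*g*(g - 2))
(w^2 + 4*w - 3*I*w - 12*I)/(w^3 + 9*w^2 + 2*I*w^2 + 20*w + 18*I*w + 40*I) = (w - 3*I)/(w^2 + w*(5 + 2*I) + 10*I)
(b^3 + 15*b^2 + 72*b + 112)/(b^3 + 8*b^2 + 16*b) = (b + 7)/b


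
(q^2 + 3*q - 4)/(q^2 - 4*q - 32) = (q - 1)/(q - 8)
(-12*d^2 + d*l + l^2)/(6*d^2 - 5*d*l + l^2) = (-4*d - l)/(2*d - l)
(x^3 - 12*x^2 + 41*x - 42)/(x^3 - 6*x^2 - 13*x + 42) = (x - 3)/(x + 3)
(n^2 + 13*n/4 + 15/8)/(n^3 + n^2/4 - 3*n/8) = (2*n + 5)/(n*(2*n - 1))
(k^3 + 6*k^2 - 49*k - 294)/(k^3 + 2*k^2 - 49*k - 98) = (k + 6)/(k + 2)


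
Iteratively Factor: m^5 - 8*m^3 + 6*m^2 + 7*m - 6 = (m - 1)*(m^4 + m^3 - 7*m^2 - m + 6) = (m - 1)^2*(m^3 + 2*m^2 - 5*m - 6) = (m - 1)^2*(m + 3)*(m^2 - m - 2) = (m - 1)^2*(m + 1)*(m + 3)*(m - 2)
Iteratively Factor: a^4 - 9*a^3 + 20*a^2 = (a - 5)*(a^3 - 4*a^2) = a*(a - 5)*(a^2 - 4*a) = a^2*(a - 5)*(a - 4)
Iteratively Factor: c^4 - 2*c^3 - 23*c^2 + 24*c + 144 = (c - 4)*(c^3 + 2*c^2 - 15*c - 36) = (c - 4)*(c + 3)*(c^2 - c - 12) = (c - 4)*(c + 3)^2*(c - 4)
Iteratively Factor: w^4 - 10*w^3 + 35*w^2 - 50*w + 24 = (w - 2)*(w^3 - 8*w^2 + 19*w - 12) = (w - 4)*(w - 2)*(w^2 - 4*w + 3) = (w - 4)*(w - 3)*(w - 2)*(w - 1)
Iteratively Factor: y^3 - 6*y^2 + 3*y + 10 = (y - 5)*(y^2 - y - 2) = (y - 5)*(y - 2)*(y + 1)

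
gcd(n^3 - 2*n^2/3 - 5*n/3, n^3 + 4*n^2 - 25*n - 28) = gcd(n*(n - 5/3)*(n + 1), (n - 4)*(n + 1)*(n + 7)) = n + 1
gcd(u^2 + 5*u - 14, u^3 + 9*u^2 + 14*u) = u + 7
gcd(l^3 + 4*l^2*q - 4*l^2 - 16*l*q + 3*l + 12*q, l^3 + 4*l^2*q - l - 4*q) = l^2 + 4*l*q - l - 4*q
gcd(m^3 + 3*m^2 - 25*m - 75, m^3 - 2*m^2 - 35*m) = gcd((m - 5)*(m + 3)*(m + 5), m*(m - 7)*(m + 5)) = m + 5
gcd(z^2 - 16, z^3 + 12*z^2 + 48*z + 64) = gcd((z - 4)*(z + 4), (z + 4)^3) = z + 4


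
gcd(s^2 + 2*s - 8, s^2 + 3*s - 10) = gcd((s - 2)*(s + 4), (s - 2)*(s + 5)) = s - 2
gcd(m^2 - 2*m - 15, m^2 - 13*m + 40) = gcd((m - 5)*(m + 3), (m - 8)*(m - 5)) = m - 5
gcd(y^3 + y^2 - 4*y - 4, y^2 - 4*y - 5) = y + 1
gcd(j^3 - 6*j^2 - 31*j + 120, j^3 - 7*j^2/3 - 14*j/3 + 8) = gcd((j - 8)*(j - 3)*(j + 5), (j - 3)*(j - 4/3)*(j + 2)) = j - 3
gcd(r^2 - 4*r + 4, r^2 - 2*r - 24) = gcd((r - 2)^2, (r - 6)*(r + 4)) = 1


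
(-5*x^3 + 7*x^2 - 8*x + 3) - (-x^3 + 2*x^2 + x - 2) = -4*x^3 + 5*x^2 - 9*x + 5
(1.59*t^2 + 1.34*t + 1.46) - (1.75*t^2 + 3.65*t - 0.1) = -0.16*t^2 - 2.31*t + 1.56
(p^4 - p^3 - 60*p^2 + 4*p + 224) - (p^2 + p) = p^4 - p^3 - 61*p^2 + 3*p + 224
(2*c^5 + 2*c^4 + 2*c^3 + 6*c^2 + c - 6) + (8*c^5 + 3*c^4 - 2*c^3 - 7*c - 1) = 10*c^5 + 5*c^4 + 6*c^2 - 6*c - 7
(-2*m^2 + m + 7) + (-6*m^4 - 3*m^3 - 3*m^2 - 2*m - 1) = -6*m^4 - 3*m^3 - 5*m^2 - m + 6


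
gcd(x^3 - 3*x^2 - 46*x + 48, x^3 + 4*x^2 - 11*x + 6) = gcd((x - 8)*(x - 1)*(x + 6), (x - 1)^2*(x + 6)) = x^2 + 5*x - 6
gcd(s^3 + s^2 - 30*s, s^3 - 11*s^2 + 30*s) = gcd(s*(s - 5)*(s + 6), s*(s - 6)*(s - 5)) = s^2 - 5*s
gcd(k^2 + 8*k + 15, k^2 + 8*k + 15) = k^2 + 8*k + 15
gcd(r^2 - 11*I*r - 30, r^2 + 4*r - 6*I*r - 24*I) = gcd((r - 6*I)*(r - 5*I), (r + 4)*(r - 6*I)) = r - 6*I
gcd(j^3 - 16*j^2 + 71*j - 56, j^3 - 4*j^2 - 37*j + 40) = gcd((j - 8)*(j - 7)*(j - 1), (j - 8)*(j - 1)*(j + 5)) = j^2 - 9*j + 8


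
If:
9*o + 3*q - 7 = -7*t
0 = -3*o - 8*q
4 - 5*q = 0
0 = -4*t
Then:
No Solution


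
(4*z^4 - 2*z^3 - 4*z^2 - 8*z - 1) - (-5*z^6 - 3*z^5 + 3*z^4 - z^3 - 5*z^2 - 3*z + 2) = 5*z^6 + 3*z^5 + z^4 - z^3 + z^2 - 5*z - 3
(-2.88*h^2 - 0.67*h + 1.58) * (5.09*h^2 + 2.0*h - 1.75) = -14.6592*h^4 - 9.1703*h^3 + 11.7422*h^2 + 4.3325*h - 2.765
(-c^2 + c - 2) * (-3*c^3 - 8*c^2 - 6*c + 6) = 3*c^5 + 5*c^4 + 4*c^3 + 4*c^2 + 18*c - 12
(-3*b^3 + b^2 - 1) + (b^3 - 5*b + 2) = -2*b^3 + b^2 - 5*b + 1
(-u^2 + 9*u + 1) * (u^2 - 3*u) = -u^4 + 12*u^3 - 26*u^2 - 3*u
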